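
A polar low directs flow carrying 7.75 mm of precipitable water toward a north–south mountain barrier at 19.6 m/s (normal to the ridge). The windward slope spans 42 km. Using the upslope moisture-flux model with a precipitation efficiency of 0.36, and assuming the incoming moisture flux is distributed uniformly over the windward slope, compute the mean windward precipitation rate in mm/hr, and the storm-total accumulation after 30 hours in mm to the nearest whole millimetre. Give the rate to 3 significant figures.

Incoming column moisture flux per unit ridge length: F = V × PW = 19.6 × 7.75 = 151.9 mm·m/s.
Spread over the 42 km slope with efficiency ε = 0.36: R = ε·F/W = 0.36 × 151.9 / 42000 m = 1.302e-03 mm/s.
R = 1.302e-03 × 3600 = 4.69 mm/hr.
Over 30 h: total = 4.69 × 30 = 140.7 ≈ 141 mm.

R ≈ 4.69 mm/hr; total ≈ 141 mm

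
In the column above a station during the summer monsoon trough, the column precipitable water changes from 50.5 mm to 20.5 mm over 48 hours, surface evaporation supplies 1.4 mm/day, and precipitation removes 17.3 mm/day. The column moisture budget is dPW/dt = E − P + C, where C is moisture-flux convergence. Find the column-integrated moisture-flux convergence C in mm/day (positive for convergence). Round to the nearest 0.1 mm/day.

C ≈ 0.9 mm/day

dPW/dt = (20.5 − 50.5) mm / (48/24 day) = -15.000 mm/day.
C = dPW/dt − E + P = (-15.000) − 1.4 + 17.3 = 0.9 mm/day.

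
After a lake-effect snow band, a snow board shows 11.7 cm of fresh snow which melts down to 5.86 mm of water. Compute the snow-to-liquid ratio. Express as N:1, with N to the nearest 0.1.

Ratio = snow depth / SWE = 117 mm / 5.86 mm = 20.0, i.e. 20.0:1.

ratio ≈ 20.0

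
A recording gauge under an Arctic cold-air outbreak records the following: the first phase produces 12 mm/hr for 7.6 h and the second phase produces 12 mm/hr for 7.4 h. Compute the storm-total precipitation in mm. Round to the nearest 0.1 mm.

total ≈ 180.0 mm

Total = Σ Rᵢ Δtᵢ = 12 × 7.6 + 12 × 7.4
      = 91.2 + 88.8 = 180.0 mm.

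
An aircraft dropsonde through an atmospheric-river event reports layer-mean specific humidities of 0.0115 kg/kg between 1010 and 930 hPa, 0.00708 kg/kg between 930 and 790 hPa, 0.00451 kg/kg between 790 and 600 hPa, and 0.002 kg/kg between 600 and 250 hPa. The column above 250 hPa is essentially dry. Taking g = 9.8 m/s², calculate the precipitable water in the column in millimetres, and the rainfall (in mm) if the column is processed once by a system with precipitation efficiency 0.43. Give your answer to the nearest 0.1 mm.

PW ≈ 35.4 mm; rainfall ≈ 15.2 mm

Precipitable water is the column-integrated vapour mass per unit area: PW = (1/g) Σ q̄ Δp, with q in kg/kg and Δp in Pa (1 kg/m² of water = 1 mm).
Layer 1010–930 hPa: Δp = 80 hPa = 8000 Pa, q̄ = 0.0115 kg/kg → 0.0115 × 8000 / 9.8 = 9.39 mm
Layer 930–790 hPa: Δp = 140 hPa = 14000 Pa, q̄ = 0.00708 kg/kg → 0.00708 × 14000 / 9.8 = 10.11 mm
Layer 790–600 hPa: Δp = 190 hPa = 19000 Pa, q̄ = 0.00451 kg/kg → 0.00451 × 19000 / 9.8 = 8.74 mm
Layer 600–250 hPa: Δp = 350 hPa = 35000 Pa, q̄ = 0.002 kg/kg → 0.002 × 35000 / 9.8 = 7.14 mm
PW = 9.39 + 10.11 + 8.74 + 7.14 = 35.38 ≈ 35.4 mm.
Rainfall = ε × PW = 0.43 × 35.4 = 15.2 mm.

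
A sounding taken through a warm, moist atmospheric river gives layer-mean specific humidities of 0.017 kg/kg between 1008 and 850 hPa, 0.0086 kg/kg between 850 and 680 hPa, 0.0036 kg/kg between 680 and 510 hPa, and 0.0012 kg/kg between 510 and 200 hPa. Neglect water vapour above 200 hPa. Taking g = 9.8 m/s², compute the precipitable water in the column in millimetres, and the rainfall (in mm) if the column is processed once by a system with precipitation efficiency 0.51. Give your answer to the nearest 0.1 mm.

Precipitable water is the column-integrated vapour mass per unit area: PW = (1/g) Σ q̄ Δp, with q in kg/kg and Δp in Pa (1 kg/m² of water = 1 mm).
Layer 1008–850 hPa: Δp = 158 hPa = 15800 Pa, q̄ = 0.017 kg/kg → 0.017 × 15800 / 9.8 = 27.41 mm
Layer 850–680 hPa: Δp = 170 hPa = 17000 Pa, q̄ = 0.0086 kg/kg → 0.0086 × 17000 / 9.8 = 14.92 mm
Layer 680–510 hPa: Δp = 170 hPa = 17000 Pa, q̄ = 0.0036 kg/kg → 0.0036 × 17000 / 9.8 = 6.24 mm
Layer 510–200 hPa: Δp = 310 hPa = 31000 Pa, q̄ = 0.0012 kg/kg → 0.0012 × 31000 / 9.8 = 3.80 mm
PW = 27.41 + 14.92 + 6.24 + 3.80 = 52.37 ≈ 52.4 mm.
Rainfall = ε × PW = 0.51 × 52.4 = 26.7 mm.

PW ≈ 52.4 mm; rainfall ≈ 26.7 mm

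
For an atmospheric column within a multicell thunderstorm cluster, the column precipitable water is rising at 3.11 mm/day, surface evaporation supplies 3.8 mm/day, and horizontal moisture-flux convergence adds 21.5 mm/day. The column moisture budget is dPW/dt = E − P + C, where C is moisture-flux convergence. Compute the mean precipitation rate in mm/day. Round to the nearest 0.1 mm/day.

dPW/dt = +3.11 mm/day.
P = E + C − dPW/dt = 3.8 + (21.5) − (+3.11) = 22.2 mm/day.

P ≈ 22.2 mm/day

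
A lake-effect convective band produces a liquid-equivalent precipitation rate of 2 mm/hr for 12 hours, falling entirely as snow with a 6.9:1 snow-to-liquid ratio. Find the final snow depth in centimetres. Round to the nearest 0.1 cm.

Liquid-equivalent depth = 2 × 12 = 24 mm.
Snow depth = 24 mm × 6.9 = 165.6 mm = 16.6 cm.

snow depth ≈ 16.6 cm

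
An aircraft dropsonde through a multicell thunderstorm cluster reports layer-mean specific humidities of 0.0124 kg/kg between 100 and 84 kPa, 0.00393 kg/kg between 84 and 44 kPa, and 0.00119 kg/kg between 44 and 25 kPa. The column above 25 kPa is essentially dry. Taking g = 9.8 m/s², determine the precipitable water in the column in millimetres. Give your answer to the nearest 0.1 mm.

Precipitable water is the column-integrated vapour mass per unit area: PW = (1/g) Σ q̄ Δp, with q in kg/kg and Δp in Pa (1 kg/m² of water = 1 mm).
Layer 100–84 kPa: Δp = 160 hPa = 16000 Pa, q̄ = 0.0124 kg/kg → 0.0124 × 16000 / 9.8 = 20.24 mm
Layer 84–44 kPa: Δp = 400 hPa = 40000 Pa, q̄ = 0.00393 kg/kg → 0.00393 × 40000 / 9.8 = 16.04 mm
Layer 44–25 kPa: Δp = 190 hPa = 19000 Pa, q̄ = 0.00119 kg/kg → 0.00119 × 19000 / 9.8 = 2.31 mm
PW = 20.24 + 16.04 + 2.31 = 38.59 ≈ 38.6 mm.

PW ≈ 38.6 mm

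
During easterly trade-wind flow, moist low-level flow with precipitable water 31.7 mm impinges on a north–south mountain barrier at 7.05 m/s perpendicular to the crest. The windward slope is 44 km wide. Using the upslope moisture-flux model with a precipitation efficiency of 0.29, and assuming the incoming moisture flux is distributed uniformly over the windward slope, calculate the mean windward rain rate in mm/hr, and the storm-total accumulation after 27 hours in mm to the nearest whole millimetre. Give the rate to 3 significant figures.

R ≈ 5.30 mm/hr; total ≈ 143 mm

Incoming column moisture flux per unit ridge length: F = V × PW = 7.05 × 31.7 = 223.485 mm·m/s.
Spread over the 44 km slope with efficiency ε = 0.29: R = ε·F/W = 0.29 × 223.485 / 44000 m = 1.473e-03 mm/s.
R = 1.473e-03 × 3600 = 5.30 mm/hr.
Over 27 h: total = 5.30 × 27 = 143.1 ≈ 143 mm.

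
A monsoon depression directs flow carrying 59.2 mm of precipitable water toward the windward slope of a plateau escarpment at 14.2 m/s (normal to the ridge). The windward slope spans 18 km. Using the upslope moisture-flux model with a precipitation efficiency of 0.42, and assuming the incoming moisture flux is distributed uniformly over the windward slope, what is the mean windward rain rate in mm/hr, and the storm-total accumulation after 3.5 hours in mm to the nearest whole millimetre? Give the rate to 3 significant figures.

R ≈ 70.6 mm/hr; total ≈ 247 mm

Incoming column moisture flux per unit ridge length: F = V × PW = 14.2 × 59.2 = 840.64 mm·m/s.
Spread over the 18 km slope with efficiency ε = 0.42: R = ε·F/W = 0.42 × 840.64 / 18000 m = 1.961e-02 mm/s.
R = 1.961e-02 × 3600 = 70.6 mm/hr.
Over 3.5 h: total = 70.6 × 3.5 = 247.1 ≈ 247 mm.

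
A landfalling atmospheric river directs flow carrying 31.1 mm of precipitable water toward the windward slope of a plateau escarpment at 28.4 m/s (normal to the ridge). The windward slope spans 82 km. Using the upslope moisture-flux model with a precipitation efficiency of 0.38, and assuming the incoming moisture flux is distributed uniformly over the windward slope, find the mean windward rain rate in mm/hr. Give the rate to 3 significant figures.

R ≈ 14.7 mm/hr

Incoming column moisture flux per unit ridge length: F = V × PW = 28.4 × 31.1 = 883.24 mm·m/s.
Spread over the 82 km slope with efficiency ε = 0.38: R = ε·F/W = 0.38 × 883.24 / 82000 m = 4.093e-03 mm/s.
R = 4.093e-03 × 3600 = 14.7 mm/hr.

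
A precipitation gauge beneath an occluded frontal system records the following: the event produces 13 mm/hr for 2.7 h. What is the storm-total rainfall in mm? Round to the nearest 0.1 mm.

total ≈ 35.1 mm

Total = Σ Rᵢ Δtᵢ = 13 × 2.7
      = 35.1 = 35.1 mm.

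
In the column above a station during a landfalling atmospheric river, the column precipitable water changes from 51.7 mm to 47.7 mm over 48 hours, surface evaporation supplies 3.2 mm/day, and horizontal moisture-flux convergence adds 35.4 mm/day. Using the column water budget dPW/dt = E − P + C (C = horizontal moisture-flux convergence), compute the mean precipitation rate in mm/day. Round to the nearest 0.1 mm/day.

dPW/dt = (47.7 − 51.7) mm / (48/24 day) = -2.000 mm/day.
P = E + C − dPW/dt = 3.2 + (35.4) − (-2.000) = 40.6 mm/day.

P ≈ 40.6 mm/day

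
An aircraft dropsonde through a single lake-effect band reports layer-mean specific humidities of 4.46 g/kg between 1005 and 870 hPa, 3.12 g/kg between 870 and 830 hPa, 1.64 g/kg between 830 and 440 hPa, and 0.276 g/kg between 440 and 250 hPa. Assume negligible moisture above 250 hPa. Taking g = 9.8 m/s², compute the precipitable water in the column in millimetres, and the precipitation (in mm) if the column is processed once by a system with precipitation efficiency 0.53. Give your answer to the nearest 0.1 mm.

Precipitable water is the column-integrated vapour mass per unit area: PW = (1/g) Σ q̄ Δp, with q in kg/kg and Δp in Pa (1 kg/m² of water = 1 mm).
Layer 1005–870 hPa: Δp = 135 hPa = 13500 Pa, q̄ = 0.00446 kg/kg → 0.00446 × 13500 / 9.8 = 6.14 mm
Layer 870–830 hPa: Δp = 40 hPa = 4000 Pa, q̄ = 0.00312 kg/kg → 0.00312 × 4000 / 9.8 = 1.27 mm
Layer 830–440 hPa: Δp = 390 hPa = 39000 Pa, q̄ = 0.00164 kg/kg → 0.00164 × 39000 / 9.8 = 6.53 mm
Layer 440–250 hPa: Δp = 190 hPa = 19000 Pa, q̄ = 0.000276 kg/kg → 0.000276 × 19000 / 9.8 = 0.54 mm
PW = 6.14 + 1.27 + 6.53 + 0.54 = 14.48 ≈ 14.5 mm.
Precipitation = ε × PW = 0.53 × 14.5 = 7.7 mm.

PW ≈ 14.5 mm; precipitation ≈ 7.7 mm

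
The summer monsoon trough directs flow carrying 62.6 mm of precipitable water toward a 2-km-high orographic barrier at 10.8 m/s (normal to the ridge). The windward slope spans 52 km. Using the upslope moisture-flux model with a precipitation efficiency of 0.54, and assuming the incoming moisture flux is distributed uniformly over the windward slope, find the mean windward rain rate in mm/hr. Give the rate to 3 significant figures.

R ≈ 25.3 mm/hr

Incoming column moisture flux per unit ridge length: F = V × PW = 10.8 × 62.6 = 676.08 mm·m/s.
Spread over the 52 km slope with efficiency ε = 0.54: R = ε·F/W = 0.54 × 676.08 / 52000 m = 7.021e-03 mm/s.
R = 7.021e-03 × 3600 = 25.3 mm/hr.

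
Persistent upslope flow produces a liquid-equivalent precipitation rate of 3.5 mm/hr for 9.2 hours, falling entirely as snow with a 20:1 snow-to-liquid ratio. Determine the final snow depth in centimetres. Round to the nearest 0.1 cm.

Liquid-equivalent depth = 3.5 × 9.2 = 32.2 mm.
Snow depth = 32.2 mm × 20 = 644 mm = 64.4 cm.

snow depth ≈ 64.4 cm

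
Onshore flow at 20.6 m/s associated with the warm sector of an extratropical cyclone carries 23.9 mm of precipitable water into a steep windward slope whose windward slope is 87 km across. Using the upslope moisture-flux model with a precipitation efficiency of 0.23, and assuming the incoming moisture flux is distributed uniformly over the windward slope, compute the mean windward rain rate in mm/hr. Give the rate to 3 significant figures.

Incoming column moisture flux per unit ridge length: F = V × PW = 20.6 × 23.9 = 492.34 mm·m/s.
Spread over the 87 km slope with efficiency ε = 0.23: R = ε·F/W = 0.23 × 492.34 / 87000 m = 1.302e-03 mm/s.
R = 1.302e-03 × 3600 = 4.69 mm/hr.

R ≈ 4.69 mm/hr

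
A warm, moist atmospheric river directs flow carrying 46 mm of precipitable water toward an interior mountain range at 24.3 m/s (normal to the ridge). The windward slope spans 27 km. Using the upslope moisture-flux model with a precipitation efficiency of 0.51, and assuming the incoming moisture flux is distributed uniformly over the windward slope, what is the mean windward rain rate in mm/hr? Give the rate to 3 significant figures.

Incoming column moisture flux per unit ridge length: F = V × PW = 24.3 × 46 = 1117.8 mm·m/s.
Spread over the 27 km slope with efficiency ε = 0.51: R = ε·F/W = 0.51 × 1117.8 / 27000 m = 2.111e-02 mm/s.
R = 2.111e-02 × 3600 = 76.0 mm/hr.

R ≈ 76.0 mm/hr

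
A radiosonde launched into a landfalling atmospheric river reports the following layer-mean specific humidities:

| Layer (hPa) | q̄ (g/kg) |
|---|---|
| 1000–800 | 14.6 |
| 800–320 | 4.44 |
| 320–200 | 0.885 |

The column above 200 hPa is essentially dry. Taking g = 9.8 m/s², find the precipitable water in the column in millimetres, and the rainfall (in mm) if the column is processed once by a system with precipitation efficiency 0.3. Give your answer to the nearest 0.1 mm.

PW ≈ 52.6 mm; rainfall ≈ 15.8 mm

Precipitable water is the column-integrated vapour mass per unit area: PW = (1/g) Σ q̄ Δp, with q in kg/kg and Δp in Pa (1 kg/m² of water = 1 mm).
Layer 1000–800 hPa: Δp = 200 hPa = 20000 Pa, q̄ = 0.0146 kg/kg → 0.0146 × 20000 / 9.8 = 29.80 mm
Layer 800–320 hPa: Δp = 480 hPa = 48000 Pa, q̄ = 0.00444 kg/kg → 0.00444 × 48000 / 9.8 = 21.75 mm
Layer 320–200 hPa: Δp = 120 hPa = 12000 Pa, q̄ = 0.000885 kg/kg → 0.000885 × 12000 / 9.8 = 1.08 mm
PW = 29.80 + 21.75 + 1.08 = 52.63 ≈ 52.6 mm.
Rainfall = ε × PW = 0.3 × 52.6 = 15.8 mm.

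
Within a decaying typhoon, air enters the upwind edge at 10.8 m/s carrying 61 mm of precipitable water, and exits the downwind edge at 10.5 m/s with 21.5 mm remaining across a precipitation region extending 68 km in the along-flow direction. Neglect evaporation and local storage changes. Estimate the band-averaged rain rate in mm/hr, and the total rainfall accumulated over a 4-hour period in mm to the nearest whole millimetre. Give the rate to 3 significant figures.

R ≈ 22.9 mm/hr; total ≈ 92 mm

Column moisture flux per unit crosswind length is F = V × PW.
Inflow: F_in = 10.8 × 61 = 658.8 mm·m/s
Outflow: F_out = 10.5 × 21.5 = 225.75 mm·m/s
Steady-state rate R = (F_in − F_out)/L = (658.8 − 225.75) / 68000 m = 6.368e-03 mm/s.
R = 6.368e-03 × 3600 = 22.9 mm/hr.
Over 4 h: total = 22.9 × 4 = 91.6 ≈ 92 mm.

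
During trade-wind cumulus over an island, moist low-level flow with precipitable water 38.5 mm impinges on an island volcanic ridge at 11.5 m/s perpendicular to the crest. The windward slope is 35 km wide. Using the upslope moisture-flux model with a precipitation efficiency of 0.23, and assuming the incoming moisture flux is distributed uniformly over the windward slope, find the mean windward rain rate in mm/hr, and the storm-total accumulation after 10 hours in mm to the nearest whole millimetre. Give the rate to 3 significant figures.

Incoming column moisture flux per unit ridge length: F = V × PW = 11.5 × 38.5 = 442.75 mm·m/s.
Spread over the 35 km slope with efficiency ε = 0.23: R = ε·F/W = 0.23 × 442.75 / 35000 m = 2.909e-03 mm/s.
R = 2.909e-03 × 3600 = 10.5 mm/hr.
Over 10 h: total = 10.5 × 10 = 105 mm.

R ≈ 10.5 mm/hr; total ≈ 105 mm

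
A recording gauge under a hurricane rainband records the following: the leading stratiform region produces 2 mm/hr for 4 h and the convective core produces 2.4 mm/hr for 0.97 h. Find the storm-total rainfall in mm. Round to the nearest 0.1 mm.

Total = Σ Rᵢ Δtᵢ = 2 × 4 + 2.4 × 0.97
      = 8 + 2.328 = 10.3 mm.

total ≈ 10.3 mm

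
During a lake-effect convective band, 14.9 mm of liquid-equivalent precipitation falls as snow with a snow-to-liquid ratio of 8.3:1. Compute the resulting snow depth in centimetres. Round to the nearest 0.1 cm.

Snow depth = liquid × ratio = 14.9 mm × 8.3 = 123.67 mm = 12.4 cm.

snow depth ≈ 12.4 cm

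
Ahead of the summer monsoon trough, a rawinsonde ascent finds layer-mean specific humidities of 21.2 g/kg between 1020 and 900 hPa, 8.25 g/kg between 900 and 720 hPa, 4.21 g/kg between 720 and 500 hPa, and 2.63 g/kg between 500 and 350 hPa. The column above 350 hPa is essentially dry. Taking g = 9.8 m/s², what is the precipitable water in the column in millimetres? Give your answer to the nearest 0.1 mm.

PW ≈ 54.6 mm

Precipitable water is the column-integrated vapour mass per unit area: PW = (1/g) Σ q̄ Δp, with q in kg/kg and Δp in Pa (1 kg/m² of water = 1 mm).
Layer 1020–900 hPa: Δp = 120 hPa = 12000 Pa, q̄ = 0.0212 kg/kg → 0.0212 × 12000 / 9.8 = 25.96 mm
Layer 900–720 hPa: Δp = 180 hPa = 18000 Pa, q̄ = 0.00825 kg/kg → 0.00825 × 18000 / 9.8 = 15.15 mm
Layer 720–500 hPa: Δp = 220 hPa = 22000 Pa, q̄ = 0.00421 kg/kg → 0.00421 × 22000 / 9.8 = 9.45 mm
Layer 500–350 hPa: Δp = 150 hPa = 15000 Pa, q̄ = 0.00263 kg/kg → 0.00263 × 15000 / 9.8 = 4.03 mm
PW = 25.96 + 15.15 + 9.45 + 4.03 = 54.59 ≈ 54.6 mm.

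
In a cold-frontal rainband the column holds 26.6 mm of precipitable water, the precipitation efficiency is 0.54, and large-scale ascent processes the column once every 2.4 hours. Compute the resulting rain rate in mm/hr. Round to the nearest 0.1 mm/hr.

Each overturning extracts ε × PW = 0.54 × 26.6 = 14.364 mm.
Rate = ε·PW / τ = 14.364 / 2.4 h = 6.0 mm/hr.

R ≈ 6.0 mm/hr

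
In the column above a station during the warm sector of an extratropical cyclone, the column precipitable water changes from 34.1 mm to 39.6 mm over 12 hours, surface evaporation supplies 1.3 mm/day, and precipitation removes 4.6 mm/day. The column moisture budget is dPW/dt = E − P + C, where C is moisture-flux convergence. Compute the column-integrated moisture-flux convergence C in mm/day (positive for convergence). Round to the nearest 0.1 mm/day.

C ≈ 14.3 mm/day

dPW/dt = (39.6 − 34.1) mm / (12/24 day) = +11.000 mm/day.
C = dPW/dt − E + P = (+11.000) − 1.3 + 4.6 = 14.3 mm/day.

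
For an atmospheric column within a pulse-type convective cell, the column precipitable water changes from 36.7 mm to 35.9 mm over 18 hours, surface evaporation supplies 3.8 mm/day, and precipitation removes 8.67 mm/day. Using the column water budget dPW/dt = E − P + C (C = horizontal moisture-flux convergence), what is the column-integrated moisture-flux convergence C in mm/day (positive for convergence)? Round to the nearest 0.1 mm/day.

C ≈ 3.8 mm/day

dPW/dt = (35.9 − 36.7) mm / (18/24 day) = -1.067 mm/day.
C = dPW/dt − E + P = (-1.067) − 3.8 + 8.67 = 3.8 mm/day.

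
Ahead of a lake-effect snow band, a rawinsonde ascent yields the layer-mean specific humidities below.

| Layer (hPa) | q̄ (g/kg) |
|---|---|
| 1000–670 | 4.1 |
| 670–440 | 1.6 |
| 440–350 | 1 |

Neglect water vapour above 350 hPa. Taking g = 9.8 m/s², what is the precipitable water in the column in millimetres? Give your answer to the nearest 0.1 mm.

Precipitable water is the column-integrated vapour mass per unit area: PW = (1/g) Σ q̄ Δp, with q in kg/kg and Δp in Pa (1 kg/m² of water = 1 mm).
Layer 1000–670 hPa: Δp = 330 hPa = 33000 Pa, q̄ = 0.0041 kg/kg → 0.0041 × 33000 / 9.8 = 13.81 mm
Layer 670–440 hPa: Δp = 230 hPa = 23000 Pa, q̄ = 0.0016 kg/kg → 0.0016 × 23000 / 9.8 = 3.76 mm
Layer 440–350 hPa: Δp = 90 hPa = 9000 Pa, q̄ = 0.001 kg/kg → 0.001 × 9000 / 9.8 = 0.92 mm
PW = 13.81 + 3.76 + 0.92 = 18.49 ≈ 18.5 mm.

PW ≈ 18.5 mm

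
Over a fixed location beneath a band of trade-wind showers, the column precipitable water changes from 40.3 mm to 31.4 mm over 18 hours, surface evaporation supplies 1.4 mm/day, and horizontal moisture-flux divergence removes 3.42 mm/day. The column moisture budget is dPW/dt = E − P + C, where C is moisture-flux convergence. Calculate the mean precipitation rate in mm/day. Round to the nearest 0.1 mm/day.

P ≈ 9.8 mm/day

dPW/dt = (31.4 − 40.3) mm / (18/24 day) = -11.867 mm/day.
P = E + C − dPW/dt = 1.4 + (-3.42) − (-11.867) = 9.8 mm/day.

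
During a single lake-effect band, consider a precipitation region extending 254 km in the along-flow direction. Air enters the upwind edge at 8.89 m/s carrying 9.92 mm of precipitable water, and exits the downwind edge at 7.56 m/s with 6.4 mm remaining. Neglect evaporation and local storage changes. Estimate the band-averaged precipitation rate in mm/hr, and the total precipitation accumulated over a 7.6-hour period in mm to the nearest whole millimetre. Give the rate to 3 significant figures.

R ≈ 0.564 mm/hr; total ≈ 4 mm

Column moisture flux per unit crosswind length is F = V × PW.
Inflow: F_in = 8.89 × 9.92 = 88.1888 mm·m/s
Outflow: F_out = 7.56 × 6.4 = 48.384 mm·m/s
Steady-state rate R = (F_in − F_out)/L = (88.1888 − 48.384) / 254000 m = 1.567e-04 mm/s.
R = 1.567e-04 × 3600 = 0.564 mm/hr.
Over 7.6 h: total = 0.564 × 7.6 = 4.2864 ≈ 4 mm.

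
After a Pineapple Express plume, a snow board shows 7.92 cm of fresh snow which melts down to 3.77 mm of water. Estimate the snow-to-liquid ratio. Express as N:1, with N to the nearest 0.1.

Ratio = snow depth / SWE = 79.2 mm / 3.77 mm = 21.0, i.e. 21.0:1.

ratio ≈ 21.0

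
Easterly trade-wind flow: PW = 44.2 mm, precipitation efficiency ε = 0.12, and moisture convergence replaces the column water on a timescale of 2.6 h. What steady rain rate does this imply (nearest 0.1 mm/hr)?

R ≈ 2.0 mm/hr

Each overturning extracts ε × PW = 0.12 × 44.2 = 5.304 mm.
Rate = ε·PW / τ = 5.304 / 2.6 h = 2.0 mm/hr.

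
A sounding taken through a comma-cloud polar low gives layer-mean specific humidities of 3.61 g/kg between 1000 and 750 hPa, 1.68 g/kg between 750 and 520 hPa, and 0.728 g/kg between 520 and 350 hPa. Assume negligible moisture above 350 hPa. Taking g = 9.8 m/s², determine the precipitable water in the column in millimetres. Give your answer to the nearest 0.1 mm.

PW ≈ 14.4 mm

Precipitable water is the column-integrated vapour mass per unit area: PW = (1/g) Σ q̄ Δp, with q in kg/kg and Δp in Pa (1 kg/m² of water = 1 mm).
Layer 1000–750 hPa: Δp = 250 hPa = 25000 Pa, q̄ = 0.00361 kg/kg → 0.00361 × 25000 / 9.8 = 9.21 mm
Layer 750–520 hPa: Δp = 230 hPa = 23000 Pa, q̄ = 0.00168 kg/kg → 0.00168 × 23000 / 9.8 = 3.94 mm
Layer 520–350 hPa: Δp = 170 hPa = 17000 Pa, q̄ = 0.000728 kg/kg → 0.000728 × 17000 / 9.8 = 1.26 mm
PW = 9.21 + 3.94 + 1.26 = 14.41 ≈ 14.4 mm.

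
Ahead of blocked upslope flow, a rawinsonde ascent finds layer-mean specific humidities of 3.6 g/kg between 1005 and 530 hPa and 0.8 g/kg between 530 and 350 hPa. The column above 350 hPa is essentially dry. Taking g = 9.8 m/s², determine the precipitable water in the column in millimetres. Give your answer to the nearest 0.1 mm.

PW ≈ 18.9 mm

Precipitable water is the column-integrated vapour mass per unit area: PW = (1/g) Σ q̄ Δp, with q in kg/kg and Δp in Pa (1 kg/m² of water = 1 mm).
Layer 1005–530 hPa: Δp = 475 hPa = 47500 Pa, q̄ = 0.0036 kg/kg → 0.0036 × 47500 / 9.8 = 17.45 mm
Layer 530–350 hPa: Δp = 180 hPa = 18000 Pa, q̄ = 0.0008 kg/kg → 0.0008 × 18000 / 9.8 = 1.47 mm
PW = 17.45 + 1.47 = 18.92 ≈ 18.9 mm.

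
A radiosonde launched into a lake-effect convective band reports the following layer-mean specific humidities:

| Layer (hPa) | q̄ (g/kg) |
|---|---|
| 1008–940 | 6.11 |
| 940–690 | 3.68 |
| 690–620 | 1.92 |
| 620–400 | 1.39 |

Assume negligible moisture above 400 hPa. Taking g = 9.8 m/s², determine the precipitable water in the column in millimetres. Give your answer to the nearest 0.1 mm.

Precipitable water is the column-integrated vapour mass per unit area: PW = (1/g) Σ q̄ Δp, with q in kg/kg and Δp in Pa (1 kg/m² of water = 1 mm).
Layer 1008–940 hPa: Δp = 68 hPa = 6800 Pa, q̄ = 0.00611 kg/kg → 0.00611 × 6800 / 9.8 = 4.24 mm
Layer 940–690 hPa: Δp = 250 hPa = 25000 Pa, q̄ = 0.00368 kg/kg → 0.00368 × 25000 / 9.8 = 9.39 mm
Layer 690–620 hPa: Δp = 70 hPa = 7000 Pa, q̄ = 0.00192 kg/kg → 0.00192 × 7000 / 9.8 = 1.37 mm
Layer 620–400 hPa: Δp = 220 hPa = 22000 Pa, q̄ = 0.00139 kg/kg → 0.00139 × 22000 / 9.8 = 3.12 mm
PW = 4.24 + 9.39 + 1.37 + 3.12 = 18.12 ≈ 18.1 mm.

PW ≈ 18.1 mm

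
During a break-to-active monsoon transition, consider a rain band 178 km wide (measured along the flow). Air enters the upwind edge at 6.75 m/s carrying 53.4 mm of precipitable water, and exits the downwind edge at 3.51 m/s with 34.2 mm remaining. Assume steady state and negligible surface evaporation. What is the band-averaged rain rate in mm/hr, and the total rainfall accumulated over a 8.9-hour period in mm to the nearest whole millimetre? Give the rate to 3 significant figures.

R ≈ 4.86 mm/hr; total ≈ 43 mm

Column moisture flux per unit crosswind length is F = V × PW.
Inflow: F_in = 6.75 × 53.4 = 360.45 mm·m/s
Outflow: F_out = 3.51 × 34.2 = 120.042 mm·m/s
Steady-state rate R = (F_in − F_out)/L = (360.45 − 120.042) / 178000 m = 1.351e-03 mm/s.
R = 1.351e-03 × 3600 = 4.86 mm/hr.
Over 8.9 h: total = 4.86 × 8.9 = 43.254 ≈ 43 mm.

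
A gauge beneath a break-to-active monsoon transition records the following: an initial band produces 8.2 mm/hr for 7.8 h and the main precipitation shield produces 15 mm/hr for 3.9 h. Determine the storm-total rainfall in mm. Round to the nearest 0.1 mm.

Total = Σ Rᵢ Δtᵢ = 8.2 × 7.8 + 15 × 3.9
      = 63.96 + 58.5 = 122.5 mm.

total ≈ 122.5 mm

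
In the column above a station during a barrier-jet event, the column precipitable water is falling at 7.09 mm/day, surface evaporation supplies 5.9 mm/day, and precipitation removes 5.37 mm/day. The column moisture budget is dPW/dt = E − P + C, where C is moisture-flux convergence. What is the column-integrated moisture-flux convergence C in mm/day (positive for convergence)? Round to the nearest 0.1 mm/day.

dPW/dt = -7.09 mm/day.
C = dPW/dt − E + P = (-7.09) − 5.9 + 5.37 = -7.6 mm/day.

C ≈ -7.6 mm/day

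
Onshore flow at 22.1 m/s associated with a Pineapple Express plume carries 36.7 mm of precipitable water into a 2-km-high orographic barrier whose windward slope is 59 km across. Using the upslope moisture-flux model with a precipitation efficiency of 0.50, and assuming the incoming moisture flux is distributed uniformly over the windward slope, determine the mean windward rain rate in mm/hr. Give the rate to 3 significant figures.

R ≈ 24.7 mm/hr

Incoming column moisture flux per unit ridge length: F = V × PW = 22.1 × 36.7 = 811.07 mm·m/s.
Spread over the 59 km slope with efficiency ε = 0.50: R = ε·F/W = 0.50 × 811.07 / 59000 m = 6.873e-03 mm/s.
R = 6.873e-03 × 3600 = 24.7 mm/hr.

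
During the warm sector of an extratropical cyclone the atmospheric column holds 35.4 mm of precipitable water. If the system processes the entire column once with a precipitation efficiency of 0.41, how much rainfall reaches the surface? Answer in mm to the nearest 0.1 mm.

Rainfall = ε × PW = 0.41 × 35.4 = 14.5 mm.

rainfall ≈ 14.5 mm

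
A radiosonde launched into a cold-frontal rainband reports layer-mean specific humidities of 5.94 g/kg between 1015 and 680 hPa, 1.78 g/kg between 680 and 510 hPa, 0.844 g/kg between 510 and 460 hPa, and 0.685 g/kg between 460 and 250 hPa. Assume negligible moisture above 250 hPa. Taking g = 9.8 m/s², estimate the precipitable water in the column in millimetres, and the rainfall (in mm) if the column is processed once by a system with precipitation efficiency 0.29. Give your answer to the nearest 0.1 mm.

PW ≈ 25.3 mm; rainfall ≈ 7.3 mm

Precipitable water is the column-integrated vapour mass per unit area: PW = (1/g) Σ q̄ Δp, with q in kg/kg and Δp in Pa (1 kg/m² of water = 1 mm).
Layer 1015–680 hPa: Δp = 335 hPa = 33500 Pa, q̄ = 0.00594 kg/kg → 0.00594 × 33500 / 9.8 = 20.31 mm
Layer 680–510 hPa: Δp = 170 hPa = 17000 Pa, q̄ = 0.00178 kg/kg → 0.00178 × 17000 / 9.8 = 3.09 mm
Layer 510–460 hPa: Δp = 50 hPa = 5000 Pa, q̄ = 0.000844 kg/kg → 0.000844 × 5000 / 9.8 = 0.43 mm
Layer 460–250 hPa: Δp = 210 hPa = 21000 Pa, q̄ = 0.000685 kg/kg → 0.000685 × 21000 / 9.8 = 1.47 mm
PW = 20.31 + 3.09 + 0.43 + 1.47 = 25.30 ≈ 25.3 mm.
Rainfall = ε × PW = 0.29 × 25.3 = 7.3 mm.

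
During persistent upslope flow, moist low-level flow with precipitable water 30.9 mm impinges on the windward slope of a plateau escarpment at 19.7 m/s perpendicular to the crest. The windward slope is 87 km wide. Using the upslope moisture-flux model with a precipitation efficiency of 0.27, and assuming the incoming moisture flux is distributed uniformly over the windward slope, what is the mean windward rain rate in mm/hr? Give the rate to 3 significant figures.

Incoming column moisture flux per unit ridge length: F = V × PW = 19.7 × 30.9 = 608.73 mm·m/s.
Spread over the 87 km slope with efficiency ε = 0.27: R = ε·F/W = 0.27 × 608.73 / 87000 m = 1.889e-03 mm/s.
R = 1.889e-03 × 3600 = 6.80 mm/hr.

R ≈ 6.80 mm/hr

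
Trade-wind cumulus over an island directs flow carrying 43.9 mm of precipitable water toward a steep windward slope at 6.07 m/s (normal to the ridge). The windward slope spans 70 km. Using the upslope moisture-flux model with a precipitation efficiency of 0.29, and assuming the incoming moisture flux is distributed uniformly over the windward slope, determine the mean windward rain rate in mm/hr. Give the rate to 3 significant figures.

R ≈ 3.97 mm/hr

Incoming column moisture flux per unit ridge length: F = V × PW = 6.07 × 43.9 = 266.473 mm·m/s.
Spread over the 70 km slope with efficiency ε = 0.29: R = ε·F/W = 0.29 × 266.473 / 70000 m = 1.104e-03 mm/s.
R = 1.104e-03 × 3600 = 3.97 mm/hr.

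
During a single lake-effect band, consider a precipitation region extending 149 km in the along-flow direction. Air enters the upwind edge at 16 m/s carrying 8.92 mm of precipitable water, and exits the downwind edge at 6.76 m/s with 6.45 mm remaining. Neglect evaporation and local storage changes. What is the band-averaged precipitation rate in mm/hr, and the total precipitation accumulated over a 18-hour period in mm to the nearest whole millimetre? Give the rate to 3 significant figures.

Column moisture flux per unit crosswind length is F = V × PW.
Inflow: F_in = 16 × 8.92 = 142.72 mm·m/s
Outflow: F_out = 6.76 × 6.45 = 43.602 mm·m/s
Steady-state rate R = (F_in − F_out)/L = (142.72 − 43.602) / 149000 m = 6.652e-04 mm/s.
R = 6.652e-04 × 3600 = 2.39 mm/hr.
Over 18 h: total = 2.39 × 18 = 43.02 ≈ 43 mm.

R ≈ 2.39 mm/hr; total ≈ 43 mm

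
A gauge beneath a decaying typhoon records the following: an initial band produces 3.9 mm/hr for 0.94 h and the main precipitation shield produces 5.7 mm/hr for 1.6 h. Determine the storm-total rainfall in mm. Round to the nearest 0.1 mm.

Total = Σ Rᵢ Δtᵢ = 3.9 × 0.94 + 5.7 × 1.6
      = 3.666 + 9.12 = 12.8 mm.

total ≈ 12.8 mm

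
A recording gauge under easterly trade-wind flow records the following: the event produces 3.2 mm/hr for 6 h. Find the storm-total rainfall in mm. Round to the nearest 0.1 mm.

Total = Σ Rᵢ Δtᵢ = 3.2 × 6
      = 19.2 = 19.2 mm.

total ≈ 19.2 mm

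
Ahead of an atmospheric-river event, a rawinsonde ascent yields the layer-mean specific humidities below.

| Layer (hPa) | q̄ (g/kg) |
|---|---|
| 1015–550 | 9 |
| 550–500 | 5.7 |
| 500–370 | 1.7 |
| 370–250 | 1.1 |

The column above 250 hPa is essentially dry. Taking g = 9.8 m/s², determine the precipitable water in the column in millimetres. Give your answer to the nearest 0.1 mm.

Precipitable water is the column-integrated vapour mass per unit area: PW = (1/g) Σ q̄ Δp, with q in kg/kg and Δp in Pa (1 kg/m² of water = 1 mm).
Layer 1015–550 hPa: Δp = 465 hPa = 46500 Pa, q̄ = 0.009 kg/kg → 0.009 × 46500 / 9.8 = 42.70 mm
Layer 550–500 hPa: Δp = 50 hPa = 5000 Pa, q̄ = 0.0057 kg/kg → 0.0057 × 5000 / 9.8 = 2.91 mm
Layer 500–370 hPa: Δp = 130 hPa = 13000 Pa, q̄ = 0.0017 kg/kg → 0.0017 × 13000 / 9.8 = 2.26 mm
Layer 370–250 hPa: Δp = 120 hPa = 12000 Pa, q̄ = 0.0011 kg/kg → 0.0011 × 12000 / 9.8 = 1.35 mm
PW = 42.70 + 2.91 + 2.26 + 1.35 = 49.22 ≈ 49.2 mm.

PW ≈ 49.2 mm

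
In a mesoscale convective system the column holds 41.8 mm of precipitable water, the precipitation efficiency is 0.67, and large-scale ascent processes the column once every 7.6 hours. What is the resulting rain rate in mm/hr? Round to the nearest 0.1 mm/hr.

Each overturning extracts ε × PW = 0.67 × 41.8 = 28.006 mm.
Rate = ε·PW / τ = 28.006 / 7.6 h = 3.7 mm/hr.

R ≈ 3.7 mm/hr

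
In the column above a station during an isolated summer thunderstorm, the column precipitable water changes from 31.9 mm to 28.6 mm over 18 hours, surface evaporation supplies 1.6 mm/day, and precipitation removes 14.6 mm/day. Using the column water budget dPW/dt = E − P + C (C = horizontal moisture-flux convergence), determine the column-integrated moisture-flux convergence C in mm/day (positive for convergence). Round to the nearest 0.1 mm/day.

dPW/dt = (28.6 − 31.9) mm / (18/24 day) = -4.400 mm/day.
C = dPW/dt − E + P = (-4.400) − 1.6 + 14.6 = 8.6 mm/day.

C ≈ 8.6 mm/day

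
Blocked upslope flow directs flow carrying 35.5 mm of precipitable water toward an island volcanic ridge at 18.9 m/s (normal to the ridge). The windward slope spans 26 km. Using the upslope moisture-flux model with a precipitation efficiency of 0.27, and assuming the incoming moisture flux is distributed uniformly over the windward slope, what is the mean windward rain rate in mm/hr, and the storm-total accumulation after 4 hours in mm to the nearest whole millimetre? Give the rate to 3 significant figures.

R ≈ 25.1 mm/hr; total ≈ 100 mm

Incoming column moisture flux per unit ridge length: F = V × PW = 18.9 × 35.5 = 670.95 mm·m/s.
Spread over the 26 km slope with efficiency ε = 0.27: R = ε·F/W = 0.27 × 670.95 / 26000 m = 6.968e-03 mm/s.
R = 6.968e-03 × 3600 = 25.1 mm/hr.
Over 4 h: total = 25.1 × 4 = 100.4 ≈ 100 mm.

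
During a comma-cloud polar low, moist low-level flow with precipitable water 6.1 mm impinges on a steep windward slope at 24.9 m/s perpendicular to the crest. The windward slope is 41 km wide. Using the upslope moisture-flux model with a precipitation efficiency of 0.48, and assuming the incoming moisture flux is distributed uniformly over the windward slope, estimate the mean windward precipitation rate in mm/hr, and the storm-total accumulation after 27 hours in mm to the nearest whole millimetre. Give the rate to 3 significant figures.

R ≈ 6.40 mm/hr; total ≈ 173 mm

Incoming column moisture flux per unit ridge length: F = V × PW = 24.9 × 6.1 = 151.89 mm·m/s.
Spread over the 41 km slope with efficiency ε = 0.48: R = ε·F/W = 0.48 × 151.89 / 41000 m = 1.778e-03 mm/s.
R = 1.778e-03 × 3600 = 6.40 mm/hr.
Over 27 h: total = 6.40 × 27 = 172.8 ≈ 173 mm.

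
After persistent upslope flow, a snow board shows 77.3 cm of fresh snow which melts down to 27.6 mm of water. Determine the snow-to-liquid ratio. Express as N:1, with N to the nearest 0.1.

ratio ≈ 28.0

Ratio = snow depth / SWE = 773 mm / 27.6 mm = 28.0, i.e. 28.0:1.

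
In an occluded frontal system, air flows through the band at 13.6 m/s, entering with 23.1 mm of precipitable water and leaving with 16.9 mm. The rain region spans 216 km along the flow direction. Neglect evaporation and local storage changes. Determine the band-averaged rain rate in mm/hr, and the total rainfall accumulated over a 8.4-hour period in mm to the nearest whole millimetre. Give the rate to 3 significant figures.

R ≈ 1.41 mm/hr; total ≈ 12 mm

Column moisture flux per unit crosswind length is F = V × PW.
Inflow: F_in = 13.6 × 23.1 = 314.16 mm·m/s
Outflow: F_out = 13.6 × 16.9 = 229.84 mm·m/s
Steady-state rate R = (F_in − F_out)/L = (314.16 − 229.84) / 216000 m = 3.904e-04 mm/s.
R = 3.904e-04 × 3600 = 1.41 mm/hr.
Over 8.4 h: total = 1.41 × 8.4 = 11.844 ≈ 12 mm.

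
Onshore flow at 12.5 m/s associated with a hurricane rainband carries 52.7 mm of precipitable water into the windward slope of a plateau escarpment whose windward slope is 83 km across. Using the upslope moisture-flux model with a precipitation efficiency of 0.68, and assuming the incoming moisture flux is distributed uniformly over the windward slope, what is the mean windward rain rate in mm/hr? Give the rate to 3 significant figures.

R ≈ 19.4 mm/hr

Incoming column moisture flux per unit ridge length: F = V × PW = 12.5 × 52.7 = 658.75 mm·m/s.
Spread over the 83 km slope with efficiency ε = 0.68: R = ε·F/W = 0.68 × 658.75 / 83000 m = 5.397e-03 mm/s.
R = 5.397e-03 × 3600 = 19.4 mm/hr.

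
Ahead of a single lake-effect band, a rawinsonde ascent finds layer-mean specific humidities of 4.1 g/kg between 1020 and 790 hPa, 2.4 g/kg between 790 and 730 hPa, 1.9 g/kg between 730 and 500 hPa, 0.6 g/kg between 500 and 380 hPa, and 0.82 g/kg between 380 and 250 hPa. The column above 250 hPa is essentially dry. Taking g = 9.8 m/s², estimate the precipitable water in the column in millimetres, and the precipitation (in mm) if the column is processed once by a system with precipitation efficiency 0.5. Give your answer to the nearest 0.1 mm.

PW ≈ 17.4 mm; precipitation ≈ 8.7 mm

Precipitable water is the column-integrated vapour mass per unit area: PW = (1/g) Σ q̄ Δp, with q in kg/kg and Δp in Pa (1 kg/m² of water = 1 mm).
Layer 1020–790 hPa: Δp = 230 hPa = 23000 Pa, q̄ = 0.0041 kg/kg → 0.0041 × 23000 / 9.8 = 9.62 mm
Layer 790–730 hPa: Δp = 60 hPa = 6000 Pa, q̄ = 0.0024 kg/kg → 0.0024 × 6000 / 9.8 = 1.47 mm
Layer 730–500 hPa: Δp = 230 hPa = 23000 Pa, q̄ = 0.0019 kg/kg → 0.0019 × 23000 / 9.8 = 4.46 mm
Layer 500–380 hPa: Δp = 120 hPa = 12000 Pa, q̄ = 0.0006 kg/kg → 0.0006 × 12000 / 9.8 = 0.73 mm
Layer 380–250 hPa: Δp = 130 hPa = 13000 Pa, q̄ = 0.00082 kg/kg → 0.00082 × 13000 / 9.8 = 1.09 mm
PW = 9.62 + 1.47 + 4.46 + 0.73 + 1.09 = 17.37 ≈ 17.4 mm.
Precipitation = ε × PW = 0.5 × 17.4 = 8.7 mm.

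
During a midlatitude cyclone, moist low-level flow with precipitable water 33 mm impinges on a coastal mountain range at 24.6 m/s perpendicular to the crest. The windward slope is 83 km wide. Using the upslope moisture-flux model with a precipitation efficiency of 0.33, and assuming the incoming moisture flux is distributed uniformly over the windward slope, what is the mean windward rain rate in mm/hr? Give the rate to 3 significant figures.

R ≈ 11.6 mm/hr

Incoming column moisture flux per unit ridge length: F = V × PW = 24.6 × 33 = 811.8 mm·m/s.
Spread over the 83 km slope with efficiency ε = 0.33: R = ε·F/W = 0.33 × 811.8 / 83000 m = 3.228e-03 mm/s.
R = 3.228e-03 × 3600 = 11.6 mm/hr.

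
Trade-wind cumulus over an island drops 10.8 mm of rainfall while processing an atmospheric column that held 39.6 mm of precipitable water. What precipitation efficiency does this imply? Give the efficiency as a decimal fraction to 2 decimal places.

ε ≈ 0.27

ε = rainfall / PW = 10.8 / 39.6 = 0.27.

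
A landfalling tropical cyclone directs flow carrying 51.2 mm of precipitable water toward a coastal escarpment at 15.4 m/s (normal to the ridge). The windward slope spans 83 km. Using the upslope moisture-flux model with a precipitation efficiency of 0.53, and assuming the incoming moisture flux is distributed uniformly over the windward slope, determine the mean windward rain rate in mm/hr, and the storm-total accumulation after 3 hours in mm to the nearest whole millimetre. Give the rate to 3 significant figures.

R ≈ 18.1 mm/hr; total ≈ 54 mm

Incoming column moisture flux per unit ridge length: F = V × PW = 15.4 × 51.2 = 788.48 mm·m/s.
Spread over the 83 km slope with efficiency ε = 0.53: R = ε·F/W = 0.53 × 788.48 / 83000 m = 5.035e-03 mm/s.
R = 5.035e-03 × 3600 = 18.1 mm/hr.
Over 3 h: total = 18.1 × 3 = 54.3 ≈ 54 mm.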